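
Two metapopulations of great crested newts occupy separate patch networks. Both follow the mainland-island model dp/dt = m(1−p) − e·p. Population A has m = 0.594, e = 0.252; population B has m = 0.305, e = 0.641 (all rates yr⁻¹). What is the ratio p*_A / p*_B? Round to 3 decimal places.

2.178

A: p*_A = m/(m+e) = 0.594/0.8460 = 0.7021.
B: p*_B = 0.305/0.9460 = 0.3224.
p*_A / p*_B = 0.7021/0.3224 = 2.1777.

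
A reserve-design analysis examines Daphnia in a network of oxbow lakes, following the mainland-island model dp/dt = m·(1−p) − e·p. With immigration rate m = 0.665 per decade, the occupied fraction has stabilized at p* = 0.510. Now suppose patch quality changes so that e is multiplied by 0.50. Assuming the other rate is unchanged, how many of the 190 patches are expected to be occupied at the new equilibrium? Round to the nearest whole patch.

128

Balance m(1−p*) = e·p* gives e = m(1−p*)/p* = 0.665×0.49000/0.51000 = 0.63892.
New p* = m/(m+e) = 0.66500/(0.66500+0.31946) = 0.67550.
Expected occupied = 190 × 0.67550 = 128.34 ≈ 128.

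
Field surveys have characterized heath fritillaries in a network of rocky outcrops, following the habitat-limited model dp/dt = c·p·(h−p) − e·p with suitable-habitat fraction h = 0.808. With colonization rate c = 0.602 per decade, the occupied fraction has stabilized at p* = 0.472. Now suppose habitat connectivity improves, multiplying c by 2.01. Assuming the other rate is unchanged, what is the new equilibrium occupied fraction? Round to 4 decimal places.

Balance c(h−p*) = e gives e = 0.602×(0.808 − 0.47200) = 0.20227.
New p* = 0.808 − e/c = 0.808 − 0.20227/1.21002 = 0.64084.

0.6408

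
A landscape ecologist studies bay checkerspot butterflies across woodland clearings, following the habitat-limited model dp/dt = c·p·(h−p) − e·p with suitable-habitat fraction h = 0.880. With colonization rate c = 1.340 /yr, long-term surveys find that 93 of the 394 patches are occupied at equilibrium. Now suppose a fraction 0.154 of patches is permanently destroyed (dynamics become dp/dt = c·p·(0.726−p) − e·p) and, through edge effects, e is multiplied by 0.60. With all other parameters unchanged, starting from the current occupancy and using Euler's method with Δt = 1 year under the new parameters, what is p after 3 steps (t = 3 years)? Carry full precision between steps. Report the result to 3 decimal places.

Observed p* = 93/394 = 0.23604.
Balance c(h−p*) = e gives e = 1.340×(0.88 − 0.23604) = 0.86291.
Starting from p₀ = 0.23604; update p ← p + (dp/dt)·Δt with the new parameters.
p: 0.23604 → 0.26880  (Δp = +0.03276)
p: 0.26880 → 0.29431  (Δp = +0.02551)
p: 0.29431 → 0.31218  (Δp = +0.01787)

0.312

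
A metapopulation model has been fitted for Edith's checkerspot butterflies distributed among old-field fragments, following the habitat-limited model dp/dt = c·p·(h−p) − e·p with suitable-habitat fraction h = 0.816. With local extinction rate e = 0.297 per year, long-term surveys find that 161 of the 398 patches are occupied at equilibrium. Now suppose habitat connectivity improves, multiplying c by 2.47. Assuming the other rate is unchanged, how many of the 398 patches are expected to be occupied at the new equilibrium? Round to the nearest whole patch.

258

Observed p* = 161/398 = 0.40452.
Balance c(h−p*) = e gives c = e/(0.816 − 0.40452) = 0.297/0.41148 = 0.72178.
New p* = 0.816 − e/c = 0.816 − 0.29700/1.78280 = 0.64941.
Expected occupied = 398 × 0.64941 = 258.47 ≈ 258.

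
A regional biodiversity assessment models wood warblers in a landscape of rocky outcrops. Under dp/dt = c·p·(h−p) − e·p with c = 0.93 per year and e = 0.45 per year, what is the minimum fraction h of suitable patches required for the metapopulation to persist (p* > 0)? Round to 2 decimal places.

p* = h − e/c is positive only when h > e/c.
h_min = e/c = 0.45/0.93 = 0.4839.

0.48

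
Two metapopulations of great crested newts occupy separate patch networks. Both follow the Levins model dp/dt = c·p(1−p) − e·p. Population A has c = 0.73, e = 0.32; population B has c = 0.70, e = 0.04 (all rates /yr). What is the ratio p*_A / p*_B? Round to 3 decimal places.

A: p*_A = 1 − 0.32/0.73 = 0.5616.
B: p*_B = 1 − 0.04/0.70 = 0.9429.
p*_A / p*_B = 0.5616/0.9429 = 0.5957.

0.596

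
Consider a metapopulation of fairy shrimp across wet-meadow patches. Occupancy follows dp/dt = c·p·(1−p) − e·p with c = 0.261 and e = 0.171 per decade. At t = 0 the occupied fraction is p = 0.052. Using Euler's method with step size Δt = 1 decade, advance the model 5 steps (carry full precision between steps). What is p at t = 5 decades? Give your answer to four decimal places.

Update rule: p ← p + [c·p·(1−p) − e·p]·Δt with Δt = 1.
t = 1: p = 0.05200 + (+0.00397) = 0.05597
t = 2: p = 0.05597 + (+0.00422) = 0.06019
t = 3: p = 0.06019 + (+0.00447) = 0.06467
t = 4: p = 0.06467 + (+0.00473) = 0.06939
t = 5: p = 0.06939 + (+0.00499) = 0.07438

0.0744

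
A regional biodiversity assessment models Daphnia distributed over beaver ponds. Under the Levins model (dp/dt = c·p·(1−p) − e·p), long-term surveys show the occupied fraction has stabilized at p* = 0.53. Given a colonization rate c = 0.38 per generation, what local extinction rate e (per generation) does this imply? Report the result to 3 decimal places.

0.179

At equilibrium c(1−p*) = e.
e = 0.38 × (1 − 0.53) = 0.38 × 0.4700 = 0.1786.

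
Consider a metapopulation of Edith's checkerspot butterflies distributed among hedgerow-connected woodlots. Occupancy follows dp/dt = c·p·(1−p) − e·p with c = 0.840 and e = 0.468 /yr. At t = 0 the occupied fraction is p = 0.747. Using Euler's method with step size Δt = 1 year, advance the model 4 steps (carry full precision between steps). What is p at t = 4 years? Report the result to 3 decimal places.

0.464

Update rule: p ← p + [c·p·(1−p) − e·p]·Δt with Δt = 1.
  1  |  dp/dt·Δt = -0.190844  |  p_1 = 0.556156
  2  |  dp/dt·Δt = -0.052930  |  p_2 = 0.503226
  3  |  dp/dt·Δt = -0.025519  |  p_3 = 0.477708
  4  |  dp/dt·Δt = -0.013985  |  p_4 = 0.463723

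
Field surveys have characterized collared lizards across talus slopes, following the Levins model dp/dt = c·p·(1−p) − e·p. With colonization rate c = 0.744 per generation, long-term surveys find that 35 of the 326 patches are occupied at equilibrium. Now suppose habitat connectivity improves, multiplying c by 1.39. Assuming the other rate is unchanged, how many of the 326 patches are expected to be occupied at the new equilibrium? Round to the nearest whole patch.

117

Observed p* = 35/326 = 0.10736.
Balance c(1−p*) = e gives e = 0.744×(1 − 0.10736) = 0.66412.
New p* = 1 − e/c = 1 − 0.66412/1.03416 = 0.35782.
Expected occupied = 326 × 0.35782 = 116.65 ≈ 117.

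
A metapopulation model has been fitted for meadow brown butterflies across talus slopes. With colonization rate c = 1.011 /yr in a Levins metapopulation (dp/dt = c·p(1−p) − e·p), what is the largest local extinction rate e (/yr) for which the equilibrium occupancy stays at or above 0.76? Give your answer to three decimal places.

0.243

1 − e/c ≥ 0.76 ⇒ e ≤ c(1 − 0.76) = 1.011 × 0.2400.
e_max = 0.2426.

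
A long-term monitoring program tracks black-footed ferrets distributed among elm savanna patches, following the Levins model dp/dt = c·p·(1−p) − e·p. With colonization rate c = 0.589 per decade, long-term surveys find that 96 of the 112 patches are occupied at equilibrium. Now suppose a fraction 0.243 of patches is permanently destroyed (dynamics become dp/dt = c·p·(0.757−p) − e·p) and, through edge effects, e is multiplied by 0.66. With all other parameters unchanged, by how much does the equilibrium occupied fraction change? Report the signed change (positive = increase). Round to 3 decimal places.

-0.194

Observed p* = 96/112 = 0.85714.
Balance c(1−p*) = e gives e = 0.589×(1 − 0.85714) = 0.08414.
New p* = 0.757 − e/c = 0.757 − 0.05553/0.58900 = 0.66272.
Δp* = 0.66272 − 0.85714 = -0.19442.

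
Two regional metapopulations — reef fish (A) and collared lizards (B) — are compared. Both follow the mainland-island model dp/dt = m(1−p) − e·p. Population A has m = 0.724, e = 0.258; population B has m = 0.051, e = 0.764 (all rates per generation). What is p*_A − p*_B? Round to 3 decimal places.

A: p*_A = m/(m+e) = 0.724/0.9820 = 0.7373.
B: p*_B = 0.051/0.8150 = 0.0626.
p*_A − p*_B = 0.7373 − 0.0626 = 0.6747.

0.675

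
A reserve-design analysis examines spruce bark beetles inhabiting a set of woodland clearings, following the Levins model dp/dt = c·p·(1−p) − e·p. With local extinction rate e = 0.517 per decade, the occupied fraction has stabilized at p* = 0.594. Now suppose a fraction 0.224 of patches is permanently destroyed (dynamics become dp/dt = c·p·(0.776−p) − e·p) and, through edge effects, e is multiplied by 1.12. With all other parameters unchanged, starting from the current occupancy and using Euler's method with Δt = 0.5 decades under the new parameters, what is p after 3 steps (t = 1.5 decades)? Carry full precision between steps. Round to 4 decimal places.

0.4054

Balance c(1−p*) = e gives c = e/(1 − 0.59400) = 0.517/0.40600 = 1.27340.
Starting from p₀ = 0.59400; update p ← p + (dp/dt)·Δt with the new parameters.
step 1: Δp = -0.10314, p = 0.49086
step 2: Δp = -0.05300, p = 0.43786
step 3: Δp = -0.03250, p = 0.40536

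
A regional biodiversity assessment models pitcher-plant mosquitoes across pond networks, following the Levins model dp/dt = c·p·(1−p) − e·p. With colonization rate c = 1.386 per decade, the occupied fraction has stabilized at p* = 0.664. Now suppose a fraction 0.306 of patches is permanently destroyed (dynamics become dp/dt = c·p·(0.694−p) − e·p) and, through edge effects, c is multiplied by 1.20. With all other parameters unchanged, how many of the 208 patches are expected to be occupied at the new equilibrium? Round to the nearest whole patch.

Balance c(1−p*) = e gives e = 1.386×(1 − 0.66400) = 0.46570.
New p* = 0.694 − e/c = 0.694 − 0.46570/1.66320 = 0.41400.
Expected occupied = 208 × 0.41400 = 86.11 ≈ 86.

86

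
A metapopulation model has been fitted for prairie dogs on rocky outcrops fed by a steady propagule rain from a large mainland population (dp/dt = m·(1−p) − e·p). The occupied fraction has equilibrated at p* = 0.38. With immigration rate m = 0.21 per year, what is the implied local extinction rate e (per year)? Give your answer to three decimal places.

0.343

At equilibrium m(1−p*) = e·p*, so e = m(1−p*)/p*.
e = 0.21 × 0.6200 / 0.38 = 0.3426.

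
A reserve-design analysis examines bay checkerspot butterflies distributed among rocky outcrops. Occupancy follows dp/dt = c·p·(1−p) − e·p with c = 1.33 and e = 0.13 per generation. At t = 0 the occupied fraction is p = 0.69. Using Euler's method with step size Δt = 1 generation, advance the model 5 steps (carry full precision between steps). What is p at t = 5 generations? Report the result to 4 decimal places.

0.9022

Update rule: p ← p + [c·p·(1−p) − e·p]·Δt with Δt = 1.
p: 0.69000 → 0.88479  (Δp = +0.19479)
p: 0.88479 → 0.90534  (Δp = +0.02056)
p: 0.90534 → 0.90163  (Δp = -0.00372)
p: 0.90163 → 0.90238  (Δp = +0.00076)
p: 0.90238 → 0.90223  (Δp = -0.00015)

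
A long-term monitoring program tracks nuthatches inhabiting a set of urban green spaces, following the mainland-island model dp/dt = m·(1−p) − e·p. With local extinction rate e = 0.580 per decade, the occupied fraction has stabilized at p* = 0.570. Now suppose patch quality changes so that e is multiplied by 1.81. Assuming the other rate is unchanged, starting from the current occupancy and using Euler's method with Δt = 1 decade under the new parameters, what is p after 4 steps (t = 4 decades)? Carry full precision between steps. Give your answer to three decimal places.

0.489

Balance m(1−p*) = e·p* gives m = e·p*/(1−p*) = 0.580×0.57000/0.43000 = 0.76884.
Starting from p₀ = 0.57000; update p ← p + (dp/dt)·Δt with the new parameters.
  1  |  dp/dt·Δt = -0.267786  |  p_1 = 0.302214
  2  |  dp/dt·Δt = +0.219220  |  p_2 = 0.521434
  3  |  dp/dt·Δt = -0.179461  |  p_3 = 0.341972
  4  |  dp/dt·Δt = +0.146914  |  p_4 = 0.488886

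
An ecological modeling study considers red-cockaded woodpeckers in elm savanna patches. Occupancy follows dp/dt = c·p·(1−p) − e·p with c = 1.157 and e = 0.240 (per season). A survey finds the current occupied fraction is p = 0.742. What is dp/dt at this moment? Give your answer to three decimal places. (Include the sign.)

Colonization term: c·p·(1−p) = 1.157×0.742×0.2580 = 0.22149.
Extinction term: e·p = 0.17808.
dp/dt = 0.22149 − 0.17808 = 0.04341.

0.043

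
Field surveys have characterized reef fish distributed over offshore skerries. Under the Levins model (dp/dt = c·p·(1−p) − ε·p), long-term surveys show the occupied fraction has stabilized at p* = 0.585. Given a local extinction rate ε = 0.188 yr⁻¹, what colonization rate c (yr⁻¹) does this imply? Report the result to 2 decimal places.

0.45

At equilibrium c(1−p*) = ε, so c = ε/(1−p*).
c = 0.188/(1 − 0.585) = 0.188/0.4150 = 0.4530.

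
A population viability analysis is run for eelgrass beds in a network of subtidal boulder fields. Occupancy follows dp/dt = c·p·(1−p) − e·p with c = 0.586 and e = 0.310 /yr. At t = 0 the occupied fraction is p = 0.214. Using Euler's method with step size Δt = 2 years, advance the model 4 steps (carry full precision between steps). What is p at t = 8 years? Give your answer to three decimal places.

Update rule: p ← p + [c·p·(1−p) − e·p]·Δt with Δt = 2.
t = 2: p = 0.21400 + (+0.06446) = 0.27846
t = 4: p = 0.27846 + (+0.06283) = 0.34129
t = 6: p = 0.34129 + (+0.05188) = 0.39317
t = 8: p = 0.39317 + (+0.03586) = 0.42903

0.429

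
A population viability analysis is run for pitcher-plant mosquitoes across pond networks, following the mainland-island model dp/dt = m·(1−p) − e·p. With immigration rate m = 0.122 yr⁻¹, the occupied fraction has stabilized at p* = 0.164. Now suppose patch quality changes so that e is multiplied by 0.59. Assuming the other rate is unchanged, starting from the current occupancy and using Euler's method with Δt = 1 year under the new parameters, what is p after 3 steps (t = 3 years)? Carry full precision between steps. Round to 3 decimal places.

Balance m(1−p*) = e·p* gives e = m(1−p*)/p* = 0.122×0.83600/0.16400 = 0.62190.
Starting from p₀ = 0.16400; update p ← p + (dp/dt)·Δt with the new parameters.
  1  |  dp/dt·Δt = +0.041817  |  p_1 = 0.205817
  2  |  dp/dt·Δt = +0.021372  |  p_2 = 0.227188
  3  |  dp/dt·Δt = +0.010923  |  p_3 = 0.238111

0.238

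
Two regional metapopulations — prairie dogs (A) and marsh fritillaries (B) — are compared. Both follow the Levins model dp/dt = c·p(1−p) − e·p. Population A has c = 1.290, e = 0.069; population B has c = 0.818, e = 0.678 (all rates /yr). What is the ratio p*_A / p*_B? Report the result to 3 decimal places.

A: p*_A = 1 − 0.069/1.290 = 0.9465.
B: p*_B = 1 − 0.678/0.818 = 0.1711.
p*_A / p*_B = 0.9465/0.1711 = 5.5303.

5.530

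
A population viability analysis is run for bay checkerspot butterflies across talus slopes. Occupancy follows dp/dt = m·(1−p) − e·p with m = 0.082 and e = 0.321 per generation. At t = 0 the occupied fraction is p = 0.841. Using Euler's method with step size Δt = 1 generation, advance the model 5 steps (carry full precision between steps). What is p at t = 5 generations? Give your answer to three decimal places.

Update rule: p ← p + [m·(1−p) − e·p]·Δt with Δt = 1.
  1  |  dp/dt·Δt = -0.256923  |  p_1 = 0.584077
  2  |  dp/dt·Δt = -0.153383  |  p_2 = 0.430694
  3  |  dp/dt·Δt = -0.091570  |  p_3 = 0.339124
  4  |  dp/dt·Δt = -0.054667  |  p_4 = 0.284457
  5  |  dp/dt·Δt = -0.032636  |  p_5 = 0.251821

0.252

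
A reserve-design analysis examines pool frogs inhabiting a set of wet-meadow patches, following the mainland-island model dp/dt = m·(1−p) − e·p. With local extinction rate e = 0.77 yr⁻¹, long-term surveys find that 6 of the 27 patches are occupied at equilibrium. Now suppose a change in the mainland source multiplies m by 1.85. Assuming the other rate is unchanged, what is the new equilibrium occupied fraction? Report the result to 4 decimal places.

0.3458

Observed p* = 6/27 = 0.22222.
Balance m(1−p*) = e·p* gives m = e·p*/(1−p*) = 0.77×0.22222/0.77778 = 0.22000.
New p* = m/(m+e) = 0.40700/(0.40700+0.77000) = 0.34579.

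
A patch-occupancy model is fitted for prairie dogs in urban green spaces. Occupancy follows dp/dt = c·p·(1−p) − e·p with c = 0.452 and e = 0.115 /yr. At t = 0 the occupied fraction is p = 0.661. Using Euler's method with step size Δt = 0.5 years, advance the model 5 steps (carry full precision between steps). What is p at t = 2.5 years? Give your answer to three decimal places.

0.709

Update rule: p ← p + [c·p·(1−p) − e·p]·Δt with Δt = 0.5.
p: 0.66100 → 0.67363  (Δp = +0.01263)
p: 0.67363 → 0.68459  (Δp = +0.01095)
p: 0.68459 → 0.69402  (Δp = +0.00944)
p: 0.69402 → 0.70211  (Δp = +0.00809)
p: 0.70211 → 0.70901  (Δp = +0.00690)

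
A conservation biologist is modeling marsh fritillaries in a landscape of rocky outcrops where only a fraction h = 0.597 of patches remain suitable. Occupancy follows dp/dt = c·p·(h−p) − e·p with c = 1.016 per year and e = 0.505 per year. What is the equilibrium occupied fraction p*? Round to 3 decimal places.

0.100

Setting dp/dt = 0 and dividing by p* gives c·(h−p*) = e.
So p* = h − e/c = 0.597 − 0.505/1.016 = 0.597 − 0.4970 = 0.1000.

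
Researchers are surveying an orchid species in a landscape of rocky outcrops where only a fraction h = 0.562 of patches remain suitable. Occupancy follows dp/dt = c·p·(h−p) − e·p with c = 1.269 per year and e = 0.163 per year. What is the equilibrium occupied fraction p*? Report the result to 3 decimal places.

Setting dp/dt = 0 and dividing by p* gives c·(h−p*) = e.
So p* = h − e/c = 0.562 − 0.163/1.269 = 0.562 − 0.1284 = 0.4336.

0.434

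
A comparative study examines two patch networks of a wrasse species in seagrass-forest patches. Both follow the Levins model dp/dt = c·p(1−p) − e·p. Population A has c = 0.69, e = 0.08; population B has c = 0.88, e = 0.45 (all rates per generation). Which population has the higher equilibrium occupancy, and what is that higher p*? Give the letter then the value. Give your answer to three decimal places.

A, 0.884

A: p*_A = 1 − 0.08/0.69 = 0.8841.
B: p*_B = 1 − 0.45/0.88 = 0.4886.
A is higher at 0.8841.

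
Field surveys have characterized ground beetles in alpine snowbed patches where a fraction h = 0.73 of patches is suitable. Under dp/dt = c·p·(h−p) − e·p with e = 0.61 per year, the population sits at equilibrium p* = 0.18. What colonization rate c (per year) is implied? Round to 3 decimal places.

1.109

At equilibrium c(h−p*) = e, so c = e/(h−p*).
c = 0.61/(0.73 − 0.18) = 0.61/0.5500 = 1.1091.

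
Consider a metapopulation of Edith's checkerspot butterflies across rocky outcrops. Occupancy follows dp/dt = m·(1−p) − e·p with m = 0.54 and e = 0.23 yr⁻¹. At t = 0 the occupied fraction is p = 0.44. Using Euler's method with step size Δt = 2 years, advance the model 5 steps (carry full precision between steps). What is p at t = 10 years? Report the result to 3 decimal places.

Update rule: p ← p + [m·(1−p) − e·p]·Δt with Δt = 2.
  1  |  dp/dt·Δt = +0.402400  |  p_1 = 0.842400
  2  |  dp/dt·Δt = -0.217296  |  p_2 = 0.625104
  3  |  dp/dt·Δt = +0.117340  |  p_3 = 0.742444
  4  |  dp/dt·Δt = -0.063364  |  p_4 = 0.679080
  5  |  dp/dt·Δt = +0.034216  |  p_5 = 0.713297

0.713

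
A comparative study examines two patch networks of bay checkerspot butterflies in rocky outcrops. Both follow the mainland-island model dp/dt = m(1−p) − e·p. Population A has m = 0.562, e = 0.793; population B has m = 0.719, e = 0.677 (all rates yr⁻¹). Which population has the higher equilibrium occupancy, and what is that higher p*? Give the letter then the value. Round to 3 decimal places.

B, 0.515

A: p*_A = m/(m+e) = 0.562/1.3550 = 0.4148.
B: p*_B = 0.719/1.3960 = 0.5150.
B is higher at 0.5150.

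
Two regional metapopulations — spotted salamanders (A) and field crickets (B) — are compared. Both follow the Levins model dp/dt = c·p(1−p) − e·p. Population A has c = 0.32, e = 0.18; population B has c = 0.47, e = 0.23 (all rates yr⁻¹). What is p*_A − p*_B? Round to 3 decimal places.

A: p*_A = 1 − 0.18/0.32 = 0.4375.
B: p*_B = 1 − 0.23/0.47 = 0.5106.
p*_A − p*_B = 0.4375 − 0.5106 = -0.0731.

-0.073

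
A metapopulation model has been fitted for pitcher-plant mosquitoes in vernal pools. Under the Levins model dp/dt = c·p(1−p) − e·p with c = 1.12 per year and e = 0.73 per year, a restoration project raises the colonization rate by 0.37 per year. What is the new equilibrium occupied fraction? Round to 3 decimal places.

Before: p* = 1 − 0.73/1.12 = 0.3482.
After the change, c = 1.49, e = 0.73, so p* = 1 − 0.73/1.49 = 0.5101.

0.510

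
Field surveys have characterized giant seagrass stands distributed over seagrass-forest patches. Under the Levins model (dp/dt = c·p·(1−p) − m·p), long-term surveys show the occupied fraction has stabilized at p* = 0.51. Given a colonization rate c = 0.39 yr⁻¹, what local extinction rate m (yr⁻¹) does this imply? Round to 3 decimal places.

0.191

At equilibrium c(1−p*) = m.
m = 0.39 × (1 − 0.51) = 0.39 × 0.4900 = 0.1911.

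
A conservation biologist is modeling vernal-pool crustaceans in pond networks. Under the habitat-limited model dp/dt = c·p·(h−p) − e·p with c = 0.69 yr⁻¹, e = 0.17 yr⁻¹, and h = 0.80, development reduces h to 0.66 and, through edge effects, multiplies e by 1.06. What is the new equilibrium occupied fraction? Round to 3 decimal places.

Before: p* = h − e/c = 0.80 − 0.17/0.69 = 0.80 − 0.2464 = 0.5536.
After: c = 0.69, e = 0.1802, h = 0.66; p* = 0.66 − 0.1802/0.69 = 0.3988.

0.399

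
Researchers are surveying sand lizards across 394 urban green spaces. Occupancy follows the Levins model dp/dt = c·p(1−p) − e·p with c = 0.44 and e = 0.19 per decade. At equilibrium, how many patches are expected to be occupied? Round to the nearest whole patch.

p* = 1 − e/c = 1 − 0.19/0.44 = 0.5682.
Expected occupied patches = N × p* = 394 × 0.5682 = 223.86 ≈ 224.

224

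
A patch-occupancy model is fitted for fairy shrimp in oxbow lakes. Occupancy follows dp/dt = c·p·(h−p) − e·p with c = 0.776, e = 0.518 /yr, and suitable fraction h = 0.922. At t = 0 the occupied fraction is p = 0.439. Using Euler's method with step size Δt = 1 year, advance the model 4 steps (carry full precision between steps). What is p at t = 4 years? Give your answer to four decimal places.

Update rule: p ← p + [c·p·(h−p) − e·p]·Δt with Δt = 1.
step 1: Δp = -0.06286, p = 0.37614
step 2: Δp = -0.03551, p = 0.34063
step 3: Δp = -0.02277, p = 0.31785
step 4: Δp = -0.01563, p = 0.30222

0.3022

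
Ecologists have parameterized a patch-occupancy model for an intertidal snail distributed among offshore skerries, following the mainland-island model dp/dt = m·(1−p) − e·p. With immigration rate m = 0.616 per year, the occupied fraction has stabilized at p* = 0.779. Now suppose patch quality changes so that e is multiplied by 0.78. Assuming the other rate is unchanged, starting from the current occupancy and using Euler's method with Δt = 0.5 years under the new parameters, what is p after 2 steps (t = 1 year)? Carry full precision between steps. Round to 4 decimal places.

Balance m(1−p*) = e·p* gives e = m(1−p*)/p* = 0.616×0.22100/0.77900 = 0.17476.
Starting from p₀ = 0.77900; update p ← p + (dp/dt)·Δt with the new parameters.
step 1: Δp = +0.01497, p = 0.79397
step 2: Δp = +0.00934, p = 0.80332

0.8033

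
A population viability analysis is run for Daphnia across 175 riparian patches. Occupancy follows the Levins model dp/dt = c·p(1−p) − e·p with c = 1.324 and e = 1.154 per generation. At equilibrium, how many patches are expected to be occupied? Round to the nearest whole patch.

p* = 1 − e/c = 1 − 1.154/1.324 = 0.1284.
Expected occupied patches = N × p* = 175 × 0.1284 = 22.47 ≈ 22.

22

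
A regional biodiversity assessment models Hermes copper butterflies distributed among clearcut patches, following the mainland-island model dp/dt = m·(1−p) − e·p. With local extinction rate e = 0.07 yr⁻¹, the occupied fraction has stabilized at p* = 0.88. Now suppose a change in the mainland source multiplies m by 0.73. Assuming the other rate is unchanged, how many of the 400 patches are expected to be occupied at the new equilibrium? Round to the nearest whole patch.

337

Balance m(1−p*) = e·p* gives m = e·p*/(1−p*) = 0.07×0.88000/0.12000 = 0.51333.
New p* = m/(m+e) = 0.37473/(0.37473+0.07000) = 0.84260.
Expected occupied = 400 × 0.84260 = 337.04 ≈ 337.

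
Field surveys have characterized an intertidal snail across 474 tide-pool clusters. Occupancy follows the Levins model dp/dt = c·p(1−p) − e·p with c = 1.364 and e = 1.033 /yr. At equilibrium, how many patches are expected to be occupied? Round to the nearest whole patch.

115

p* = 1 − e/c = 1 − 1.033/1.364 = 0.2427.
Expected occupied patches = N × p* = 474 × 0.2427 = 115.02 ≈ 115.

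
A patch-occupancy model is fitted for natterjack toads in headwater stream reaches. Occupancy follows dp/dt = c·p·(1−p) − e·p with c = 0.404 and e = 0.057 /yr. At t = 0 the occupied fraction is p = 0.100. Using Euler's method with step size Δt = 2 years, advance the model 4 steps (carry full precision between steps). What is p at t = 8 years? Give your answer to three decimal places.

Update rule: p ← p + [c·p·(1−p) − e·p]·Δt with Δt = 2.
step 1: Δp = +0.06132, p = 0.16132
step 2: Δp = +0.09093, p = 0.25225
step 3: Δp = +0.12365, p = 0.37590
step 4: Δp = +0.14670, p = 0.52260

0.523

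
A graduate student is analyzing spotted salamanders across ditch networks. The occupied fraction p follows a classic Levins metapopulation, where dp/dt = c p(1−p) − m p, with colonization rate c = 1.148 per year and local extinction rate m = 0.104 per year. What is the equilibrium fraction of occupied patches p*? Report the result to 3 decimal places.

0.909

At equilibrium, colonization balances extinction: c·p*·(1−p*) = m·p*.
So p* = 1 − m/c = 1 − 0.104/1.148 = 1 − 0.0906 = 0.9094.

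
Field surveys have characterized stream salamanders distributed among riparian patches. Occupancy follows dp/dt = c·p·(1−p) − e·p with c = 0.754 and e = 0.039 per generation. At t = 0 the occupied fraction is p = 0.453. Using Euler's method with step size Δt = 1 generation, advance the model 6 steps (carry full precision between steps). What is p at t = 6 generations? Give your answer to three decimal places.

Update rule: p ← p + [c·p·(1−p) − e·p]·Δt with Δt = 1.
step 1: Δp = +0.16917, p = 0.62217
step 2: Δp = +0.15298, p = 0.77515
step 3: Δp = +0.10119, p = 0.87634
step 4: Δp = +0.04754, p = 0.92387
step 5: Δp = +0.01700, p = 0.94087
step 6: Δp = +0.00525, p = 0.94612

0.946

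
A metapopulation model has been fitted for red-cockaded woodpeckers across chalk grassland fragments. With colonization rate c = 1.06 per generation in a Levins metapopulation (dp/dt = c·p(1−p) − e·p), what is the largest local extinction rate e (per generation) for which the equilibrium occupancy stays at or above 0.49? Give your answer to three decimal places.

1 − e/c ≥ 0.49 ⇒ e ≤ c(1 − 0.49) = 1.06 × 0.5100.
e_max = 0.5406.

0.541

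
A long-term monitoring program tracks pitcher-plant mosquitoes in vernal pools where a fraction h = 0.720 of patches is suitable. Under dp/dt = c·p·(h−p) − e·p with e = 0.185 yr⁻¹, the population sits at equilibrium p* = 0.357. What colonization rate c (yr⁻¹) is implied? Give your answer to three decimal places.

0.510

At equilibrium c(h−p*) = e, so c = e/(h−p*).
c = 0.185/(0.720 − 0.357) = 0.185/0.3630 = 0.5096.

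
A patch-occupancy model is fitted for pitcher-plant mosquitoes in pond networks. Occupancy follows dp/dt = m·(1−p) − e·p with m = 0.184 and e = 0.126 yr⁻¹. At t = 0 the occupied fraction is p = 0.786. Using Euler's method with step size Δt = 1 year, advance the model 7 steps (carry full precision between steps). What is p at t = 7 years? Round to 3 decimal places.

Update rule: p ← p + [m·(1−p) − e·p]·Δt with Δt = 1.
  1  |  dp/dt·Δt = -0.059660  |  p_1 = 0.726340
  2  |  dp/dt·Δt = -0.041165  |  p_2 = 0.685175
  3  |  dp/dt·Δt = -0.028404  |  p_3 = 0.656770
  4  |  dp/dt·Δt = -0.019599  |  p_4 = 0.637172
  5  |  dp/dt·Δt = -0.013523  |  p_5 = 0.623648
  6  |  dp/dt·Δt = -0.009331  |  p_6 = 0.614317
  7  |  dp/dt·Δt = -0.006438  |  p_7 = 0.607879

0.608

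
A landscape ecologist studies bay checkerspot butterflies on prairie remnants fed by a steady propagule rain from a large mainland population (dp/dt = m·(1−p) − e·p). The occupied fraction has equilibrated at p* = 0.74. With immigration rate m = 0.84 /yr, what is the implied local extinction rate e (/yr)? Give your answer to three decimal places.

At equilibrium m(1−p*) = e·p*, so e = m(1−p*)/p*.
e = 0.84 × 0.2600 / 0.74 = 0.2951.

0.295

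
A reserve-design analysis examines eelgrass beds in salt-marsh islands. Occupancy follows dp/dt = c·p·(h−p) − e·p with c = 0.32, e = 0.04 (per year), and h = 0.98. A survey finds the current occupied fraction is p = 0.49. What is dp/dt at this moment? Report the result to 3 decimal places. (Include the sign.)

0.057

Colonization term: c·p·(h−p) = 0.32×0.49×0.4900 = 0.07683.
Extinction term: e·p = 0.01960.
dp/dt = 0.07683 − 0.01960 = 0.05723.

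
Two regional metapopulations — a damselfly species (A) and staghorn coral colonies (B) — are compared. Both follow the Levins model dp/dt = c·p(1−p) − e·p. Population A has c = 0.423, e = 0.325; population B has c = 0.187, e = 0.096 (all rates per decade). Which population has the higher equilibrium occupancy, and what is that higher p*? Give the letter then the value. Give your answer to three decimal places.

A: p*_A = 1 − 0.325/0.423 = 0.2317.
B: p*_B = 1 − 0.096/0.187 = 0.4866.
B is higher at 0.4866.

B, 0.487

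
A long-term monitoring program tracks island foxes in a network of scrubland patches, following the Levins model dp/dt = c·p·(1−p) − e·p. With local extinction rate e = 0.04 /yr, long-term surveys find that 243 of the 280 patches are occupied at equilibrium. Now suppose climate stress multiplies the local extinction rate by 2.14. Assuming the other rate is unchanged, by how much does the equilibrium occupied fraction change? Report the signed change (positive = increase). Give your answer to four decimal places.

Observed p* = 243/280 = 0.86786.
Balance c(1−p*) = e gives c = e/(1 − 0.86786) = 0.04/0.13214 = 0.30271.
New p* = 1 − e/c = 1 − 0.08560/0.30271 = 0.71722.
Δp* = 0.71722 − 0.86786 = -0.15064.

-0.1506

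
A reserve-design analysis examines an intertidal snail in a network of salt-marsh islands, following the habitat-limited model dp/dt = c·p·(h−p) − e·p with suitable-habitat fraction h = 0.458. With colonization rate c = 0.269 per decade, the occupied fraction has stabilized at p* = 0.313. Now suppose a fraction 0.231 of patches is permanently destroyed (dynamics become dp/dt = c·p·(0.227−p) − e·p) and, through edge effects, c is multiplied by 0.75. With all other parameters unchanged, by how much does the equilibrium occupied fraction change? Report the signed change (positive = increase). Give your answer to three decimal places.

Balance c(h−p*) = e gives e = 0.269×(0.458 − 0.31300) = 0.03901.
New p* = 0.227 − e/c = 0.227 − 0.03901/0.20175 = 0.03364.
Δp* = 0.03364 − 0.31300 = -0.27936.

-0.279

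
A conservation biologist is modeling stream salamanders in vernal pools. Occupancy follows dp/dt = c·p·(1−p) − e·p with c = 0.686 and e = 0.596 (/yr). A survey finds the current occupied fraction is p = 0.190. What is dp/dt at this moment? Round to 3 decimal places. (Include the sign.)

-0.008

Colonization term: c·p·(1−p) = 0.686×0.190×0.8100 = 0.10558.
Extinction term: e·p = 0.11324.
dp/dt = 0.10558 − 0.11324 = -0.00766.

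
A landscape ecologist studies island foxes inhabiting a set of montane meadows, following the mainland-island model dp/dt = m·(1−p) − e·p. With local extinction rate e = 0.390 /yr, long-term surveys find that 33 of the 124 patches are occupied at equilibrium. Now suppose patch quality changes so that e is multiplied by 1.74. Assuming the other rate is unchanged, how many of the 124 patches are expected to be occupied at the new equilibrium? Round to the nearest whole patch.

Observed p* = 33/124 = 0.26613.
Balance m(1−p*) = e·p* gives m = e·p*/(1−p*) = 0.390×0.26613/0.73387 = 0.14143.
New p* = m/(m+e) = 0.14143/(0.14143+0.67860) = 0.17247.
Expected occupied = 124 × 0.17247 = 21.39 ≈ 21.

21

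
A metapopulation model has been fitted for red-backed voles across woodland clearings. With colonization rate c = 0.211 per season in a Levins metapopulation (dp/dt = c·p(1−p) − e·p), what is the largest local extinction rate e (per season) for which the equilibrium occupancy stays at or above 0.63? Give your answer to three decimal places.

0.078

1 − e/c ≥ 0.63 ⇒ e ≤ c(1 − 0.63) = 0.211 × 0.3700.
e_max = 0.0781.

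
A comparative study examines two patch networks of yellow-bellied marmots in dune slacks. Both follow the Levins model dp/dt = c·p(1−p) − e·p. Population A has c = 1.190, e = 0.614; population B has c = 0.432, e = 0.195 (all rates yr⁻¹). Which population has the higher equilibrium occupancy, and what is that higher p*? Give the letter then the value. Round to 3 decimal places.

B, 0.549

A: p*_A = 1 − 0.614/1.190 = 0.4840.
B: p*_B = 1 − 0.195/0.432 = 0.5486.
B is higher at 0.5486.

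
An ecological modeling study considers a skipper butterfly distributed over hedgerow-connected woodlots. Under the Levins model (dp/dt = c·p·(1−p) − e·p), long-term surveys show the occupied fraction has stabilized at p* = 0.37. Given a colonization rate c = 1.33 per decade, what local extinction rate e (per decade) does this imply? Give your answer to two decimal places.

0.84

At equilibrium c(1−p*) = e.
e = 1.33 × (1 − 0.37) = 1.33 × 0.6300 = 0.8379.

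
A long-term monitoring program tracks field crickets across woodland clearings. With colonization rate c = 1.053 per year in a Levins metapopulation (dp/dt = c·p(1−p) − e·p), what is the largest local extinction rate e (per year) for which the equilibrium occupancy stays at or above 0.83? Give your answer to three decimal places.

1 − e/c ≥ 0.83 ⇒ e ≤ c(1 − 0.83) = 1.053 × 0.1700.
e_max = 0.1790.

0.179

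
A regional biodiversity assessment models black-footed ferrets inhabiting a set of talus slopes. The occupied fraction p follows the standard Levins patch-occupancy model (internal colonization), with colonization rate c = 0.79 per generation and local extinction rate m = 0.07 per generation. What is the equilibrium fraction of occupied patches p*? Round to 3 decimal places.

0.911

At equilibrium, colonization balances extinction: c·p*·(1−p*) = m·p*.
So p* = 1 − m/c = 1 − 0.07/0.79 = 1 − 0.0886 = 0.9114.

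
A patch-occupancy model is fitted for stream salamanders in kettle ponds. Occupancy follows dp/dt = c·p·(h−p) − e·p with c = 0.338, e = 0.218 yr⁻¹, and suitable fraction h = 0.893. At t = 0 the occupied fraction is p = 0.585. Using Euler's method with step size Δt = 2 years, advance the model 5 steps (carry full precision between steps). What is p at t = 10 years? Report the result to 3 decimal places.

0.310

Update rule: p ← p + [c·p·(h−p) − e·p]·Δt with Δt = 2.
  1  |  dp/dt·Δt = -0.133258  |  p_1 = 0.451742
  2  |  dp/dt·Δt = -0.062209  |  p_2 = 0.389533
  3  |  dp/dt·Δt = -0.037261  |  p_3 = 0.352271
  4  |  dp/dt·Δt = -0.024824  |  p_4 = 0.327448
  5  |  dp/dt·Δt = -0.017580  |  p_5 = 0.309868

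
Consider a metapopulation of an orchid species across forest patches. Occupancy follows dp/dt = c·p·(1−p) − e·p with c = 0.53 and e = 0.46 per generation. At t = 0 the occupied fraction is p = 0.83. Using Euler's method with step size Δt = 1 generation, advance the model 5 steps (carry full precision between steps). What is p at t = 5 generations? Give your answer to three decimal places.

Update rule: p ← p + [c·p·(1−p) − e·p]·Δt with Δt = 1.
t = 1: p = 0.83000 + (-0.30702) = 0.52298
t = 2: p = 0.52298 + (-0.10835) = 0.41463
t = 3: p = 0.41463 + (-0.06209) = 0.35254
t = 4: p = 0.35254 + (-0.04119) = 0.31135
t = 5: p = 0.31135 + (-0.02958) = 0.28176

0.282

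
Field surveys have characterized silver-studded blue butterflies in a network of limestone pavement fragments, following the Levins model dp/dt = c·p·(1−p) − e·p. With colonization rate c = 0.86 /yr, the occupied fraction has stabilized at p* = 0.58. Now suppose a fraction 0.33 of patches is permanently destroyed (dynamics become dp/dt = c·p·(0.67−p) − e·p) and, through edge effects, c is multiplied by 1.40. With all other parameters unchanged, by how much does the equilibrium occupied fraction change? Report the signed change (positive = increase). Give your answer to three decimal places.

-0.210

Balance c(1−p*) = e gives e = 0.86×(1 − 0.58000) = 0.36120.
New p* = 0.67 − e/c = 0.67 − 0.36120/1.20400 = 0.37000.
Δp* = 0.37000 − 0.58000 = -0.21000.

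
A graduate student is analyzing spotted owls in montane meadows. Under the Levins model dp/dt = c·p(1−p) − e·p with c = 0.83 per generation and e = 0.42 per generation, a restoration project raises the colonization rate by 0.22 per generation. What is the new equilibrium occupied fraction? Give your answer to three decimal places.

0.600

Before: p* = 1 − 0.42/0.83 = 0.4940.
After the change, c = 1.05, e = 0.42, so p* = 1 − 0.42/1.05 = 0.6000.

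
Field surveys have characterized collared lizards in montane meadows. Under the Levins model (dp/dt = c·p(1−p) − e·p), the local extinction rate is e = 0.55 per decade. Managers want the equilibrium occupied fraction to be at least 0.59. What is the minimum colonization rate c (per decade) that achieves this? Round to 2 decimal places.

1.34

p* = 1 − e/c ≥ 0.59 requires e/c ≤ 0.4100, i.e. c ≥ e/0.4100.
c_min = 0.55/0.4100 = 1.3415.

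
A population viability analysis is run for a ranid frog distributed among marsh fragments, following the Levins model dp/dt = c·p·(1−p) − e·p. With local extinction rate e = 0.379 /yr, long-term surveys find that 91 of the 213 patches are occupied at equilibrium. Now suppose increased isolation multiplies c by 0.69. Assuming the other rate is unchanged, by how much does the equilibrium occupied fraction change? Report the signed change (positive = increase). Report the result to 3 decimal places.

Observed p* = 91/213 = 0.42723.
Balance c(1−p*) = e gives c = e/(1 − 0.42723) = 0.379/0.57277 = 0.66170.
New p* = 1 − e/c = 1 − 0.37900/0.45657 = 0.16990.
Δp* = 0.16990 − 0.42723 = -0.25733.

-0.257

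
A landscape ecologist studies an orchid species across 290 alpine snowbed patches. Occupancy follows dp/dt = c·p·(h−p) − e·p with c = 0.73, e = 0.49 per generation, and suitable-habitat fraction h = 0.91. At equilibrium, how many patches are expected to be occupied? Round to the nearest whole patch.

p* = h − e/c = 0.91 − 0.6712 = 0.2388.
Expected occupied patches = N × p* = 290 × 0.2388 = 69.24 ≈ 69.

69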